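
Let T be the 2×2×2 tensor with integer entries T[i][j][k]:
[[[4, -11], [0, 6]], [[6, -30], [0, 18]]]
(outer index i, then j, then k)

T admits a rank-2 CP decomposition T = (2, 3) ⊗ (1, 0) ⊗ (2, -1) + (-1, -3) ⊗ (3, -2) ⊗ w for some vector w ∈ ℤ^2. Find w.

w = (0, 3)

Subtract the known terms from T to get the rank-1 residual R = (-1, -3) ⊗ (3, -2) ⊗ w, so R[i,j,k] = a[i]·b[j]·w[k]. Pick indices with nonzero a[0]·b[0] = (-1)·(3) = -3. Only the fibre through (0,0,·) is needed: R[0,0,:] = T[0,0,:] − Σₗ aₗ[0]bₗ[0]cₗ = [4, -11] − (2)·(1)·(2, -1) = [0, -9]. Then w[k] = R[0,0,k] / -3 for each k, giving w = [0, -9] / -3 = (0, 3).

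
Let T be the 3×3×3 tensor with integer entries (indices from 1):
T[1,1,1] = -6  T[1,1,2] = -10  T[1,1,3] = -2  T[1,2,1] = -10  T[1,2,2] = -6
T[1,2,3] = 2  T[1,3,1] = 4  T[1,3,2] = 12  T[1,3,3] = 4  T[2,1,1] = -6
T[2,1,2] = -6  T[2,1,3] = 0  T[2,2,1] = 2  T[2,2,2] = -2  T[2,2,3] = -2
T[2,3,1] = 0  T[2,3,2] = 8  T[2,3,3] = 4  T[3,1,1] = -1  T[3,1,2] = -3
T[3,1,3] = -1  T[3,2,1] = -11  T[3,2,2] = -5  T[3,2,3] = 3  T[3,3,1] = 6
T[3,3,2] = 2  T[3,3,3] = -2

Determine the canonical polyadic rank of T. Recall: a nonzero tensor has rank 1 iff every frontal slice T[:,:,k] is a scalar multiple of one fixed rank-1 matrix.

Lower bound: the mode-2 unfolding of T (rows indexed by j, columns by (i,k) = (1,1), (1,2), (1,3), (2,1), (2,2), (2,3), (3,1), (3,2), (3,3)) is [[-6, -10, -2, -6, -6, 0, -1, -3, -1], [-10, -6, 2, 2, -2, -2, -11, -5, 3], [4, 12, 4, 0, 8, 4, 6, 2, -2]].
There the 3×3 minor on rows j ∈ {1, 2, 3}, columns (i,k) ∈ {(1,1), (1,2), (2,1)} is det [[-6, -10, -6], [-10, -6, 2], [4, 12, 0]] = 640 ≠ 0, so this unfolding has rank ≥ 3; CP rank is at least every unfolding rank, so rank(T) ≥ 3. (This is only a lower bound: in general the CP rank may exceed every unfolding rank, so we still need to exhibit 3 rank-1 terms summing to T.)
Upper bound: T is a sum of 3 rank-1 terms, T = (0, 1, -1) ⊗ (1, -2, 0) ⊗ (-4, 0, 2) + (2, 1, 1) ⊗ (1, 1, -1) ⊗ (-4, -4, 0) + (2, 2, -1) ⊗ (1, -1, -2) ⊗ (1, -1, -1) (written with every a and b primitive with positive leading entry and the scale carried by c; CP decompositions are not unique, and this one is verified by expanding entrywise), so rank(T) ≤ 3.
These bounds meet, so rank(T) = 3.

3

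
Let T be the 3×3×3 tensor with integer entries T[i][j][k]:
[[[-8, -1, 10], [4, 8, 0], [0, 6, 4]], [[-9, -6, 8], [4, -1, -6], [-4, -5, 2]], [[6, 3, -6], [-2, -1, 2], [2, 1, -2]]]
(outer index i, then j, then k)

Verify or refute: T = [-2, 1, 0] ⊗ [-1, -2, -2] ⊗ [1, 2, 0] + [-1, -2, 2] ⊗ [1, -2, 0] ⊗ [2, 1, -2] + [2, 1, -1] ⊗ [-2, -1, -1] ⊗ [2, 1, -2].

No

Reconstruct entry (2,0,0) from the claimed factors: Σₗ aₗ[2]bₗ[0]cₗ[0] = (0)·(-1)·(1) + (2)·(1)·(2) + (-1)·(-2)·(2) = 8, but T[2,0,0] = 6. The claim is false.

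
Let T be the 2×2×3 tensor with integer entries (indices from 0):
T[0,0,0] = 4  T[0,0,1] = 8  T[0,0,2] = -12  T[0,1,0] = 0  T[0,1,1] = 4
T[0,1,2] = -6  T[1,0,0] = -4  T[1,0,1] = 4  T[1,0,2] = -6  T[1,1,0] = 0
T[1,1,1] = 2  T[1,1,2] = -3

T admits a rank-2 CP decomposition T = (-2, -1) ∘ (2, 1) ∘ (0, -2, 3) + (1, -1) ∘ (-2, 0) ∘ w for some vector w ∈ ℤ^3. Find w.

w = (-2, 0, 0)

Subtract the known terms from T to get the rank-1 residual R = (1, -1) ∘ (-2, 0) ∘ w, so R[i,j,k] = a[i]·b[j]·w[k]. Pick indices with nonzero a[0]·b[0] = (1)·(-2) = -2. Only the fibre through (0,0,·) is needed: R[0,0,:] = T[0,0,:] − Σₗ aₗ[0]bₗ[0]cₗ = [4, 8, -12] − (-2)·(2)·(0, -2, 3) = [4, 0, 0]. Then w[k] = R[0,0,k] / -2 for each k, giving w = [4, 0, 0] / -2 = (-2, 0, 0).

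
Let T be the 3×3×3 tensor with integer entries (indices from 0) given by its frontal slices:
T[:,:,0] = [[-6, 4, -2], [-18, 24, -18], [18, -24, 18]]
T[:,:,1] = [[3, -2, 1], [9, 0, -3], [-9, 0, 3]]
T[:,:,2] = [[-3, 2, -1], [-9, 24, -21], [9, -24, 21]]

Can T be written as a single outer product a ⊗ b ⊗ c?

No

The mode-3 unfolding of T (rows indexed by k, columns by (i,j) = (0,0), (0,1), (0,2), (1,0), (1,1), (1,2), (2,0), (2,1), (2,2)) is [[-6, 4, -2, -18, 24, -18, 18, -24, 18], [3, -2, 1, 9, 0, -3, -9, 0, 3], [-3, 2, -1, -9, 24, -21, 9, -24, 21]].
There the 2×2 minor on rows k ∈ {0, 1}, columns (i,j) ∈ {(0,0), (1,1)} is det [[-6, 24], [3, 0]] = -72 ≠ 0, so this unfolding has rank ≥ 2; CP rank is at least every unfolding rank, so rank(T) ≥ 2.
In particular rank(T) ≥ 2 > 1, so T is not rank-1.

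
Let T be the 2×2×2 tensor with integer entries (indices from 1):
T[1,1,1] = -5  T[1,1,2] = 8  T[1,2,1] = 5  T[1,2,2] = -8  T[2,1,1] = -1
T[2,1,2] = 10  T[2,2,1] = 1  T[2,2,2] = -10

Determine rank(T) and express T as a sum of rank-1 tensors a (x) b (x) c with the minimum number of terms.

rank(T) = 2

Lower bound: the mode-3 unfolding of T (rows indexed by k, columns by (i,j) = (1,1), (1,2), (2,1), (2,2)) is [[-5, 5, -1, 1], [8, -8, 10, -10]].
There the 2×2 minor on rows k ∈ {1, 2}, columns (i,j) ∈ {(1,1), (2,1)} is det [[-5, -1], [8, 10]] = -42 ≠ 0, so this unfolding has rank ≥ 2; CP rank is at least every unfolding rank, so rank(T) ≥ 2. (Flattening ranks never certify an upper bound on CP rank; for that we must actually write T with 2 rank-1 terms.)
Upper bound — finding two terms. Every mode-2 slice of T is a multiple of one matrix: T[:,j,:] = b[j]·M with b = [1, -1] and M = [[-5, 8], [-1, 10]] (rows indexed by i, columns by k). So it suffices to write M as a sum of two rank-1 matrices.
Splitting M by its rows (i = 1, 2), M = [1, 0][-5, 8]ᵀ + [0, 1][-1, 10]ᵀ.
Hence T = [1, 0] (x) [1, -1] (x) [-5, 8] + [0, 1] (x) [1, -1] (x) [-1, 10], so rank(T) ≤ 2.
These bounds meet, so rank(T) = 2.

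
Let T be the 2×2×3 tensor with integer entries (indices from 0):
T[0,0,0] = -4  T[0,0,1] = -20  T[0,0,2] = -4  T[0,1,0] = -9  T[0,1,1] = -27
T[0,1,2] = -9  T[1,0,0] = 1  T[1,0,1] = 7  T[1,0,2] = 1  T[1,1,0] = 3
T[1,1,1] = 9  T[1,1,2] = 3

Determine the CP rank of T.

2

Lower bound: in the mode-3 unfolding of T (rows indexed by k, columns by (i,j)) the 2×2 minor on rows k ∈ {0, 1}, columns (i,j) ∈ {(0,0), (0,1)} is det [[-4, -9], [-20, -27]] = -72 ≠ 0, so that unfolding has rank ≥ 2 and hence rank(T) ≥ 2 (CP rank is at least every unfolding rank, though it can be larger).
Upper bound: with S_k = T[:,:,k], the two rank-1 terms a₁b₁ᵀ, a₂b₂ᵀ are the rank-1 members of the pencil x·S₀ + y·S₁.
det(x·S₀ + y·S₁) is −3·x² − 6·xy + 9·y² = (-3)·(x + 3·y)(x − y), vanishing at (x:y) = (3:-1) and (1:1).
M₁ = 3·S₀ − S₁ = [[8, 0], [-4, 0]] = 4·[2, -1][1, 0]ᵀ and M₂ = S₀ + S₁ = [[-24, -36], [8, 12]] = (-4)·[3, -1][2, 3]ᵀ, so take a₁ = [2, -1], b₁ = [1, 0], a₂ = [3, -1], b₂ = [2, 3].
Each slice is an integer combination of E₁ = a₁b₁ᵀ and E₂ = a₂b₂ᵀ: S₀ = E₁ − E₂, S₁ = −E₁ − 3·E₂, S₂ = E₁ − E₂; reading off coefficients, c₁ = [1, -1, 1] and c₂ = [-1, -3, -1].
Hence T = [2, -1] ⊗ [1, 0] ⊗ [1, -1, 1] + [3, -1] ⊗ [2, 3] ⊗ [-1, -3, -1], so rank(T) ≤ 2.
These bounds meet, so rank(T) = 2.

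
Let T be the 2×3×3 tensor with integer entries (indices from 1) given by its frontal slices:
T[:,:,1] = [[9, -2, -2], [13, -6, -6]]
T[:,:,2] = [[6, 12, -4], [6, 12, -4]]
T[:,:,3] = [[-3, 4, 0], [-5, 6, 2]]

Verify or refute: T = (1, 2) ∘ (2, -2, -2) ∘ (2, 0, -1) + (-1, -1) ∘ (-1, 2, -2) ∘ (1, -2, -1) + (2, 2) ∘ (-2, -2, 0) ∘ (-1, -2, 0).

Yes

Reconstruct entrywise from the claimed factors. For example, T[2,3,1] = -6 and Σₗ aₗ[2]bₗ[3]cₗ[1] = (2)·(-2)·(2) + (-1)·(-2)·(1) + (2)·(0)·(-1) = -6; checking all 18 entries, every one matches. The claim holds.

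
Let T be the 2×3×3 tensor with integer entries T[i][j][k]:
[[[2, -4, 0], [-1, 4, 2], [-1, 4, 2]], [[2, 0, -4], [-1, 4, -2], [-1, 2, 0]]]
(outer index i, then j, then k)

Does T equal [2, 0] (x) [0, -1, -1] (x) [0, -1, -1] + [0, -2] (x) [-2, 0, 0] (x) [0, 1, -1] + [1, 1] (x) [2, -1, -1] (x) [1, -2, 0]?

Reconstruct entry (1,1,1) from the claimed factors: Σₗ aₗ[1]bₗ[1]cₗ[1] = (0)·(-1)·(-1) + (-2)·(0)·(1) + (1)·(-1)·(-2) = 2, but T[1,1,1] = 4. The claim is false.

No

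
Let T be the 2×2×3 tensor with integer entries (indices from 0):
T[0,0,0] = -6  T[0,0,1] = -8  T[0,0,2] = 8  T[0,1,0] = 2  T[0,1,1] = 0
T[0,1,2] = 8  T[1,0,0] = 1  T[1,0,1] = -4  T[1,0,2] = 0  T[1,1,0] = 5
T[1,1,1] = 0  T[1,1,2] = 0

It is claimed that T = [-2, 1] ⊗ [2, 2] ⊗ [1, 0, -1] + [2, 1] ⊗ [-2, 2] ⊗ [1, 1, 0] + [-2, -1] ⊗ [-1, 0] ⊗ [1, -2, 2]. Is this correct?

No

Reconstruct entry (0,1,0) from the claimed factors: Σₗ aₗ[0]bₗ[1]cₗ[0] = (-2)·(2)·(1) + (2)·(2)·(1) + (-2)·(0)·(1) = 0, but T[0,1,0] = 2. The claim is false.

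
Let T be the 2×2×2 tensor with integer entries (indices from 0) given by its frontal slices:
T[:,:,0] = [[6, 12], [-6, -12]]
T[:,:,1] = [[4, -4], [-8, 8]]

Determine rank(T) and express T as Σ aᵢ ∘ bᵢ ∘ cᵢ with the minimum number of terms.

rank(T) = 2

Lower bound: the mode-1 unfolding of T (rows indexed by i, columns by (j,k) = (0,0), (0,1), (1,0), (1,1)) is [[6, 4, 12, -4], [-6, -8, -12, 8]].
There the 2×2 minor on rows i ∈ {0, 1}, columns (j,k) ∈ {(0,0), (0,1)} is det [[6, 4], [-6, -8]] = -24 ≠ 0, so this unfolding has rank ≥ 2; CP rank is at least every unfolding rank, so rank(T) ≥ 2. (Unfolding ranks only ever bound the CP rank from below — rank(T) can be strictly larger than all of them — so the matching upper bound has to come from an explicit 2-term decomposition.)
Upper bound — finding two terms. Write S_k = T[:,:,k] for the frontal slices: S₀ = [[6, 12], [-6, -12]], S₁ = [[4, -4], [-8, 8]].
If T = a₁ ∘ b₁ ∘ c₁ + a₂ ∘ b₂ ∘ c₂ then each S_k = c₁[k]·a₁b₁ᵀ + c₂[k]·a₂b₂ᵀ. S₀ and S₁ are linearly independent, so a₁b₁ᵀ and a₂b₂ᵀ must span the same plane of matrices: they are the rank-1 matrices of the form x·S₀ + y·S₁.
det(x·S₀ + y·S₁) is 72·xy = 72·(y)(x), vanishing at (x:y) = (1:0) and (0:1).
M₁ = S₀ = [[6, 12], [-6, -12]] = 6·(1, -1)(1, 2)ᵀ and M₂ = S₁ = [[4, -4], [-8, 8]] = 4·(1, -2)(1, -1)ᵀ, so take a₁ = (1, -1), b₁ = (1, 2), a₂ = (1, -2), b₂ = (1, -1).
Each slice is an integer combination of E₁ = a₁b₁ᵀ and E₂ = a₂b₂ᵀ: S₀ = 6·E₁, S₁ = 4·E₂; reading off coefficients, c₁ = (6, 0) and c₂ = (0, 4).
Hence T = (1, -1) ∘ (1, 2) ∘ (6, 0) + (1, -2) ∘ (1, -1) ∘ (0, 4), so rank(T) ≤ 2.
These bounds meet, so rank(T) = 2.
Check entry T[1,1,0] = -12: (-1)·(2)·(6) + (-2)·(-1)·(0) = -12.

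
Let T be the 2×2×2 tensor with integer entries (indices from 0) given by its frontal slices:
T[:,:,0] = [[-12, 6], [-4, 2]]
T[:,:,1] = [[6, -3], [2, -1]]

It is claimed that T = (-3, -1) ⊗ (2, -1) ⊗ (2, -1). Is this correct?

Reconstruct entrywise from the claimed factors. For example, T[1,1,0] = 2 and Σₗ aₗ[1]bₗ[1]cₗ[0] = (-1)·(-1)·(2) = 2; checking all 8 entries, every one matches. The claim holds.

Yes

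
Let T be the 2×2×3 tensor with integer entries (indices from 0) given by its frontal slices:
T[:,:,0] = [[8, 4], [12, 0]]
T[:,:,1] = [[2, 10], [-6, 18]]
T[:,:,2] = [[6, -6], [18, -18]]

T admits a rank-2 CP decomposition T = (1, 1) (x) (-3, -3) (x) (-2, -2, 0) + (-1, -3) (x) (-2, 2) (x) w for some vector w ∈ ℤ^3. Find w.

Subtract the known terms from T to get the rank-1 residual R = (-1, -3) (x) (-2, 2) (x) w, so R[i,j,k] = a[i]·b[j]·w[k]. Pick indices with nonzero a[0]·b[0] = (-1)·(-2) = 2. Only the fibre through (0,0,·) is needed: R[0,0,:] = T[0,0,:] − Σₗ aₗ[0]bₗ[0]cₗ = [8, 2, 6] − (1)·(-3)·(-2, -2, 0) = [2, -4, 6]. Then w[k] = R[0,0,k] / 2 for each k, giving w = [2, -4, 6] / 2 = (1, -2, 3).

w = (1, -2, 3)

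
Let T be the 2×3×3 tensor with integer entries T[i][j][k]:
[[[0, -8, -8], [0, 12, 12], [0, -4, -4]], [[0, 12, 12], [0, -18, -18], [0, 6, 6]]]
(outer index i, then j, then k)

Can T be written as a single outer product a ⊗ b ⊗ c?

If T = a ⊗ b ⊗ c then every fibre of T is a multiple of the corresponding factor, so read the factors off the fibres through the nonzero entry T[0,0,1] = -8.
The mode-1 fibre T[:,0,1] = [-8, 12] gives a = [2, -3] (primitive direction); the mode-2 fibre T[0,:,1] = [-8, 12, -4] gives b = [2, -3, 1]; then c[k] = T[0,0,k] / (a[0]·b[0]) = [0, -8, -8] / 4 = [0, -2, -2].
Expanding [2, -3] ⊗ [2, -3, 1] ⊗ [0, -2, -2] reproduces all 18 entries of T, so T = [2, -3] ⊗ [2, -3, 1] ⊗ [0, -2, -2] and rank(T) ≤ 1.
Equivalently every frontal slice T[:,:,k] is c[k] times the rank-1 matrix [2, -3] ⊗ [2, -3, 1]. So T has rank 1 (it is nonzero).

Yes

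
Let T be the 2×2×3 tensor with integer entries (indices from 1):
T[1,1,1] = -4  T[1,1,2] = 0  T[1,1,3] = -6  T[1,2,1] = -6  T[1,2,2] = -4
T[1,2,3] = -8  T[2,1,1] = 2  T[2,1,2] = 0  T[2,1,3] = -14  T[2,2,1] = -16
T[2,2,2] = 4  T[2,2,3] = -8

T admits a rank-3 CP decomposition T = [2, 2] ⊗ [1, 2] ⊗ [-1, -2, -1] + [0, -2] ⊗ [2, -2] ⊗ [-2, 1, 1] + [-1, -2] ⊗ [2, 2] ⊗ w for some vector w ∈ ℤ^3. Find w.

w = [1, -2, 2]

Subtract the known terms from T to get the rank-1 residual R = [-1, -2] ⊗ [2, 2] ⊗ w, so R[i,j,k] = a[i]·b[j]·w[k]. Pick indices with nonzero a[1]·b[1] = (-1)·(2) = -2. Only the fibre through (1,1,·) is needed: R[1,1,:] = T[1,1,:] − Σₗ aₗ[1]bₗ[1]cₗ = [-4, 0, -6] − (2)·(1)·[-1, -2, -1] − (0)·(2)·[-2, 1, 1] = [-2, 4, -4]. Then w[k] = R[1,1,k] / -2 for each k, giving w = [-2, 4, -4] / -2 = [1, -2, 2].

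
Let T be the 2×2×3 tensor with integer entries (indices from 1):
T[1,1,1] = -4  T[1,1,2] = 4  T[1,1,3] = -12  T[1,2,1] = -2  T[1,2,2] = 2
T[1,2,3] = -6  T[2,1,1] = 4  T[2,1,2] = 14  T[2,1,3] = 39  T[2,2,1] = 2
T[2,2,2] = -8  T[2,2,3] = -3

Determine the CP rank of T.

Lower bound: the mode-2 unfolding of T (rows indexed by j, columns by (i,k) = (1,1), (1,2), (1,3), (2,1), (2,2), (2,3)) is [[-4, 4, -12, 4, 14, 39], [-2, 2, -6, 2, -8, -3]].
There the 2×2 minor on rows j ∈ {1, 2}, columns (i,k) ∈ {(1,1), (2,2)} is det [[-4, 14], [-2, -8]] = 60 ≠ 0, so this unfolding has rank ≥ 2; CP rank is at least every unfolding rank, so rank(T) ≥ 2. (Flattening ranks never certify an upper bound on CP rank; for that we must actually write T with 2 rank-1 terms.)
Upper bound — finding two terms. Write S_k = T[:,:,k] for the frontal slices: S₁ = [[-4, -2], [4, 2]], S₂ = [[4, 2], [14, -8]], S₃ = [[-12, -6], [39, -3]].
If T = a₁ ⊗ b₁ ⊗ c₁ + a₂ ⊗ b₂ ⊗ c₂ then each S_k = c₁[k]·a₁b₁ᵀ + c₂[k]·a₂b₂ᵀ. S₁ and S₂ are linearly independent, so a₁b₁ᵀ and a₂b₂ᵀ must span the same plane of matrices: they are the rank-1 matrices of the form x·S₁ + y·S₂.
det(x·S₁ + y·S₂) is 60·xy − 60·y² = 60·(x − y)(y), vanishing at (x:y) = (1:1) and (1:0).
M₁ = S₁ + S₂ = [[0, 0], [18, -6]] = 6·[0, 1][3, -1]ᵀ and M₂ = S₁ = [[-4, -2], [4, 2]] = (-2)·[1, -1][2, 1]ᵀ, so take a₁ = [0, 1], b₁ = [3, -1], a₂ = [1, -1], b₂ = [2, 1].
Each slice is an integer combination of E₁ = a₁b₁ᵀ and E₂ = a₂b₂ᵀ: S₁ = −2·E₂, S₂ = 6·E₁ + 2·E₂, S₃ = 9·E₁ − 6·E₂; reading off coefficients, c₁ = [0, 6, 9] and c₂ = [-2, 2, -6].
Hence T = [0, 1] ⊗ [3, -1] ⊗ [0, 6, 9] + [1, -1] ⊗ [2, 1] ⊗ [-2, 2, -6], so rank(T) ≤ 2.
These bounds meet, so rank(T) = 2.
Check entry T[1,1,3] = -12: (0)·(3)·(9) + (1)·(2)·(-6) = -12.

2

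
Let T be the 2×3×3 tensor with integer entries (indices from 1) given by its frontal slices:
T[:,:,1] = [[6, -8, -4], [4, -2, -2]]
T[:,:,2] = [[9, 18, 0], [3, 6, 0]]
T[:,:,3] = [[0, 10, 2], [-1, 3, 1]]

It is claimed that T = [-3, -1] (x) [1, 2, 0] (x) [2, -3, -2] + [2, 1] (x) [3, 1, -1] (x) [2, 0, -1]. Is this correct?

Yes

Reconstruct entrywise from the claimed factors. For example, T[1,1,1] = 6 and Σₗ aₗ[1]bₗ[1]cₗ[1] = (-3)·(1)·(2) + (2)·(3)·(2) = 6; checking all 18 entries, every one matches. The claim holds.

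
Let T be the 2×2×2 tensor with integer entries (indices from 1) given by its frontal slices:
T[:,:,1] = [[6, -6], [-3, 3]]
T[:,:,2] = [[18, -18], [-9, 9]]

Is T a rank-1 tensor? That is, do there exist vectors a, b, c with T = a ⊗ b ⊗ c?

If T = a ⊗ b ⊗ c then every fibre of T is a multiple of the corresponding factor, so read the factors off the fibres through the nonzero entry T[1,1,1] = 6.
The mode-1 fibre T[:,1,1] = [6, -3] gives a = [2, -1] (primitive direction); the mode-2 fibre T[1,:,1] = [6, -6] gives b = [1, -1]; then c[k] = T[1,1,k] / (a[1]·b[1]) = [6, 18] / 2 = [3, 9].
Expanding [2, -1] ⊗ [1, -1] ⊗ [3, 9] reproduces all 8 entries of T, so T = [2, -1] ⊗ [1, -1] ⊗ [3, 9] and rank(T) ≤ 1.
Equivalently every frontal slice T[:,:,k] is c[k] times the rank-1 matrix [2, -1] ⊗ [1, -1]. So T has rank 1 (it is nonzero).

Yes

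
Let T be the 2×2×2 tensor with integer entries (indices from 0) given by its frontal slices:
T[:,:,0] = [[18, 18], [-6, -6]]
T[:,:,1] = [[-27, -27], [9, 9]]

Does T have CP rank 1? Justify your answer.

Yes

If T = a ⊗ b ⊗ c then every fibre of T is a multiple of the corresponding factor, so read the factors off the fibres through the nonzero entry T[0,0,0] = 18.
The mode-1 fibre T[:,0,0] = [18, -6] gives a = [3, -1] (primitive direction); the mode-2 fibre T[0,:,0] = [18, 18] gives b = [1, 1]; then c[k] = T[0,0,k] / (a[0]·b[0]) = [18, -27] / 3 = [6, -9].
Expanding [3, -1] ⊗ [1, 1] ⊗ [6, -9] reproduces all 8 entries of T, so T = [3, -1] ⊗ [1, 1] ⊗ [6, -9] and rank(T) ≤ 1.
Equivalently every frontal slice T[:,:,k] is c[k] times the rank-1 matrix [3, -1] ⊗ [1, 1]. So T has rank 1 (it is nonzero).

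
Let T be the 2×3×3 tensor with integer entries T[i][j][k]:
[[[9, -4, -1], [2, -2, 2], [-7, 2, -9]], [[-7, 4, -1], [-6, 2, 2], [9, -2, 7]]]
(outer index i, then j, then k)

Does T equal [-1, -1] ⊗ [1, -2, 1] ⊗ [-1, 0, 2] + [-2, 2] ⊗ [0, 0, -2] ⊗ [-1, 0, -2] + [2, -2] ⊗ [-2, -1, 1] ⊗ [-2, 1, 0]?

No

Reconstruct entry (0,0,2) from the claimed factors: Σₗ aₗ[0]bₗ[0]cₗ[2] = (-1)·(1)·(2) + (-2)·(0)·(-2) + (2)·(-2)·(0) = -2, but T[0,0,2] = -1. The claim is false.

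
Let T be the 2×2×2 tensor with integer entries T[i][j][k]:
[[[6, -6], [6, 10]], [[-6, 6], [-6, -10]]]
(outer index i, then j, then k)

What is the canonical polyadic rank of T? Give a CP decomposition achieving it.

rank(T) = 2

Lower bound: in the mode-3 unfolding of T (rows indexed by k, columns by (i,j)) the 2×2 minor on rows k ∈ {0, 1}, columns (i,j) ∈ {(0,0), (0,1)} is det [[6, 6], [-6, 10]] = 96 ≠ 0, so that unfolding has rank ≥ 2 and hence rank(T) ≥ 2 (CP rank is at least every unfolding rank, though it can be larger).
Upper bound: T[i,:,:] = a[i]·M for every slice, with a = (1, -1) and M = [[6, -6], [6, 10]] (rows j, columns k).
Splitting M by its rows (j = 0, 1), M = (1, 0)(6, -6)ᵀ + (0, 1)(6, 10)ᵀ.
Hence T = (1, -1) ∘ (1, 0) ∘ (6, -6) + (1, -1) ∘ (0, 1) ∘ (6, 10), so rank(T) ≤ 2.
These bounds meet, so rank(T) = 2.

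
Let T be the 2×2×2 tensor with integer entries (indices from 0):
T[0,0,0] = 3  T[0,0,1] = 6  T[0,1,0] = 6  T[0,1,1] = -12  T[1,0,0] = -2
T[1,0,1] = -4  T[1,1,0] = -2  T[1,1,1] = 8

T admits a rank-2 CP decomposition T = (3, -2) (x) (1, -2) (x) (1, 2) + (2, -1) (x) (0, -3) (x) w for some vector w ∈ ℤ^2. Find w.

w = (-2, 0)

Subtract the known terms from T to get the rank-1 residual R = (2, -1) (x) (0, -3) (x) w, so R[i,j,k] = a[i]·b[j]·w[k]. Pick indices with nonzero a[0]·b[1] = (2)·(-3) = -6. Only the fibre through (0,1,·) is needed: R[0,1,:] = T[0,1,:] − Σₗ aₗ[0]bₗ[1]cₗ = [6, -12] − (3)·(-2)·(1, 2) = [12, 0]. Then w[k] = R[0,1,k] / -6 for each k, giving w = [12, 0] / -6 = (-2, 0).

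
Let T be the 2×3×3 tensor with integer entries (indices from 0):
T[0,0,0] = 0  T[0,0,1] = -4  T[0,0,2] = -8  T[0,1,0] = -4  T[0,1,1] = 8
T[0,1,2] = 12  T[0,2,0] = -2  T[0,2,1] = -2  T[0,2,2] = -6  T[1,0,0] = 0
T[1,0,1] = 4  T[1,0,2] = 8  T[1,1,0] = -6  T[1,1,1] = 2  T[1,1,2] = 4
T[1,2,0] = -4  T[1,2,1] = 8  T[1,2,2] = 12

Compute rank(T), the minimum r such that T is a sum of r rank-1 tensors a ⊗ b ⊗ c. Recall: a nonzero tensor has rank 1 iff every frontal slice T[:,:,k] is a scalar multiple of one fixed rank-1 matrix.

Lower bound: the mode-2 unfolding of T (rows indexed by j, columns by (i,k) = (0,0), (0,1), (0,2), (1,0), (1,1), (1,2)) is [[0, -4, -8, 0, 4, 8], [-4, 8, 12, -6, 2, 4], [-2, -2, -6, -4, 8, 12]].
There the 3×3 minor on rows j ∈ {0, 1, 2}, columns (i,k) ∈ {(0,0), (0,1), (1,0)} is det [[0, -4, 0], [-4, 8, -6], [-2, -2, -4]] = 16 ≠ 0, so this unfolding has rank ≥ 3; CP rank is at least every unfolding rank, so rank(T) ≥ 3. (This is only a lower bound: in general the CP rank may exceed every unfolding rank, so we still need to exhibit 3 rank-1 terms summing to T.)
Upper bound: T is a sum of 3 rank-1 terms, T = [0, 1] ⊗ [0, 1, 0] ⊗ [2, -2, 4] + [1, -1] ⊗ [1, -1, 1] ⊗ [0, -4, -8] + [1, 2] ⊗ [0, 2, 1] ⊗ [-2, 2, 2] (written with every a and b primitive with positive leading entry and the scale carried by c; CP decompositions are not unique, and this one is verified by expanding entrywise), so rank(T) ≤ 3.
These bounds meet, so rank(T) = 3.

3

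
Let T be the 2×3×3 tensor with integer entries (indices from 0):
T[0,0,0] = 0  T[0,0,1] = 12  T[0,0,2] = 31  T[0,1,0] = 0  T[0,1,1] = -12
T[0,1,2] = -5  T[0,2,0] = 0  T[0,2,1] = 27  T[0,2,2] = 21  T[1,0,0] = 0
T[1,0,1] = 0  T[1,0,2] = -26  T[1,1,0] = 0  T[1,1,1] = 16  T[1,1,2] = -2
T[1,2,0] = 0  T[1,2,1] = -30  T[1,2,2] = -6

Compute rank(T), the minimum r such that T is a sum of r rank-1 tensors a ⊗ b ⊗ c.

2

Lower bound: the mode-1 unfolding of T (rows indexed by i, columns by (j,k) = (0,0), (0,1), (0,2), (1,0), (1,1), (1,2), (2,0), (2,1), (2,2)) is [[0, 12, 31, 0, -12, -5, 0, 27, 21], [0, 0, -26, 0, 16, -2, 0, -30, -6]].
There the 2×2 minor on rows i ∈ {0, 1}, columns (j,k) ∈ {(0,1), (0,2)} is det [[12, 31], [0, -26]] = -312 ≠ 0, so this unfolding has rank ≥ 2; CP rank is at least every unfolding rank, so rank(T) ≥ 2. (Unfolding ranks only ever bound the CP rank from below — rank(T) can be strictly larger than all of them — so the matching upper bound has to come from an explicit 2-term decomposition.)
Upper bound — finding two terms. Write S_k = T[:,:,k] for the frontal slices: S₀ = [[0, 0, 0], [0, 0, 0]], S₁ = [[12, -12, 27], [0, 16, -30]], S₂ = [[31, -5, 21], [-26, -2, -6]].
If T = a₁ ⊗ b₁ ⊗ c₁ + a₂ ⊗ b₂ ⊗ c₂ then each S_k = c₁[k]·a₁b₁ᵀ + c₂[k]·a₂b₂ᵀ. S₁ and S₂ are linearly independent, so a₁b₁ᵀ and a₂b₂ᵀ must span the same plane of matrices: they are the rank-1 matrices of the form x·S₁ + y·S₂.
The 2×2 minor of x·S₁ + y·S₂ on rows {0,1}, columns {0,1} is 192·x² + 160·xy − 192·y² = 32·(2·x + 3·y)(3·x − 2·y), vanishing at (x:y) = (3:-2) and (2:3).
M₁ = 3·S₁ − 2·S₂ = [[-26, -26, 39], [52, 52, -78]] = (-13)·(1, -2)(2, 2, -3)ᵀ and M₂ = 2·S₁ + 3·S₂ = [[117, -39, 117], [-78, 26, -78]] = 13·(3, -2)(3, -1, 3)ᵀ, so take a₁ = (1, -2), b₁ = (2, 2, -3), a₂ = (3, -2), b₂ = (3, -1, 3).
Each slice is an integer combination of E₁ = a₁b₁ᵀ and E₂ = a₂b₂ᵀ: S₀ = 0, S₁ = −3·E₁ + 2·E₂, S₂ = 2·E₁ + 3·E₂; reading off coefficients, c₁ = (0, -3, 2) and c₂ = (0, 2, 3).
Hence T = (1, -2) ⊗ (2, 2, -3) ⊗ (0, -3, 2) + (3, -2) ⊗ (3, -1, 3) ⊗ (0, 2, 3), so rank(T) ≤ 2.
These bounds meet, so rank(T) = 2.
Check entry T[0,1,2] = -5: (1)·(2)·(2) + (3)·(-1)·(3) = -5.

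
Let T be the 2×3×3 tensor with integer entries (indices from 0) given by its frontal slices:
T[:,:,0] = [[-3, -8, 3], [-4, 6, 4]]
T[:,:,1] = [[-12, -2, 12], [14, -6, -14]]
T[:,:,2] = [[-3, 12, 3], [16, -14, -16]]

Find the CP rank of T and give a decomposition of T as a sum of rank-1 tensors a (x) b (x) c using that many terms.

Lower bound: in the mode-2 unfolding of T (rows indexed by j, columns by (i,k)) the 2×2 minor on rows j ∈ {0, 1}, columns (i,k) ∈ {(0,0), (0,1)} is det [[-3, -12], [-8, -2]] = -90 ≠ 0, so that unfolding has rank ≥ 2 and hence rank(T) ≥ 2 (CP rank is at least every unfolding rank, though it can be larger).
Upper bound: with S_k = T[:,:,k], the two rank-1 terms a₁b₁ᵀ, a₂b₂ᵀ are the rank-1 members of the pencil x·S₀ + y·S₁.
The 2×2 minor of x·S₀ + y·S₁ on rows {0,1}, columns {0,1} is −50·x² + 50·xy + 100·y² = (-50)·(x − 2·y)(x + y), vanishing at (x:y) = (2:1) and (1:-1).
M₁ = 2·S₀ + S₁ = [[-18, -18, 18], [6, 6, -6]] = (-6)·[3, -1][1, 1, -1]ᵀ and M₂ = S₀ − S₁ = [[9, -6, -9], [-18, 12, 18]] = 3·[1, -2][3, -2, -3]ᵀ, so take a₁ = [3, -1], b₁ = [1, 1, -1], a₂ = [1, -2], b₂ = [3, -2, -3].
Each slice is an integer combination of E₁ = a₁b₁ᵀ and E₂ = a₂b₂ᵀ: S₀ = −2·E₁ + E₂, S₁ = −2·E₁ − 2·E₂, S₂ = 2·E₁ − 3·E₂; reading off coefficients, c₁ = [-2, -2, 2] and c₂ = [1, -2, -3].
Hence T = [3, -1] (x) [1, 1, -1] (x) [-2, -2, 2] + [1, -2] (x) [3, -2, -3] (x) [1, -2, -3], so rank(T) ≤ 2.
These bounds meet, so rank(T) = 2.

rank(T) = 2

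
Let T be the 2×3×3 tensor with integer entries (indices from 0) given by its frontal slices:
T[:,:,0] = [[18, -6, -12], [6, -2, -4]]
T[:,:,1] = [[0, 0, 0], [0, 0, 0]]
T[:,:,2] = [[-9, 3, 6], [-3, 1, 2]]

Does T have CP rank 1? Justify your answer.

If T = a ⊗ b ⊗ c then every fibre of T is a multiple of the corresponding factor, so read the factors off the fibres through the nonzero entry T[0,0,0] = 18.
The mode-1 fibre T[:,0,0] = [18, 6] gives a = [3, 1] (primitive direction); the mode-2 fibre T[0,:,0] = [18, -6, -12] gives b = [3, -1, -2]; then c[k] = T[0,0,k] / (a[0]·b[0]) = [18, 0, -9] / 9 = [2, 0, -1].
Expanding [3, 1] ⊗ [3, -1, -2] ⊗ [2, 0, -1] reproduces all 18 entries of T, so T = [3, 1] ⊗ [3, -1, -2] ⊗ [2, 0, -1] and rank(T) ≤ 1.
Equivalently every frontal slice T[:,:,k] is c[k] times the rank-1 matrix [3, 1] ⊗ [3, -1, -2]. So T has rank 1 (it is nonzero).

Yes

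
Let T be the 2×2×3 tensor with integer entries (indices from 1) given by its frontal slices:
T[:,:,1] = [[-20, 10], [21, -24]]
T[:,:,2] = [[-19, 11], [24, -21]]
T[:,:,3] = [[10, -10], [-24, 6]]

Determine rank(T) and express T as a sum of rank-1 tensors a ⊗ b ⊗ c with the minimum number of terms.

rank(T) = 2

Lower bound: the mode-2 unfolding of T (rows indexed by j, columns by (i,k) = (1,1), (1,2), (1,3), (2,1), (2,2), (2,3)) is [[-20, -19, 10, 21, 24, -24], [10, 11, -10, -24, -21, 6]].
There the 2×2 minor on rows j ∈ {1, 2}, columns (i,k) ∈ {(1,1), (1,2)} is det [[-20, -19], [10, 11]] = -30 ≠ 0, so this unfolding has rank ≥ 2; CP rank is at least every unfolding rank, so rank(T) ≥ 2. (Flattening ranks never certify an upper bound on CP rank; for that we must actually write T with 2 rank-1 terms.)
Upper bound — finding two terms. Write S_k = T[:,:,k] for the frontal slices: S₁ = [[-20, 10], [21, -24]], S₂ = [[-19, 11], [24, -21]], S₃ = [[10, -10], [-24, 6]].
If T = a₁ ⊗ b₁ ⊗ c₁ + a₂ ⊗ b₂ ⊗ c₂ then each S_k = c₁[k]·a₁b₁ᵀ + c₂[k]·a₂b₂ᵀ. S₁ and S₂ are linearly independent, so a₁b₁ᵀ and a₂b₂ᵀ must span the same plane of matrices: they are the rank-1 matrices of the form x·S₁ + y·S₂.
det(x·S₁ + y·S₂) is 270·x² + 405·xy + 135·y² = 135·(x + y)(2·x + y), vanishing at (x:y) = (1:-1) and (1:-2).
M₁ = S₁ − S₂ = [[-1, -1], [-3, -3]] = −[1, 3][1, 1]ᵀ and M₂ = S₁ − 2·S₂ = [[18, -12], [-27, 18]] = 3·[2, -3][3, -2]ᵀ, so take a₁ = [1, 3], b₁ = [1, 1], a₂ = [2, -3], b₂ = [3, -2].
Each slice is an integer combination of E₁ = a₁b₁ᵀ and E₂ = a₂b₂ᵀ: S₁ = −2·E₁ − 3·E₂, S₂ = −E₁ − 3·E₂, S₃ = −2·E₁ + 2·E₂; reading off coefficients, c₁ = [-2, -1, -2] and c₂ = [-3, -3, 2].
Hence T = [1, 3] ⊗ [1, 1] ⊗ [-2, -1, -2] + [2, -3] ⊗ [3, -2] ⊗ [-3, -3, 2], so rank(T) ≤ 2.
These bounds meet, so rank(T) = 2.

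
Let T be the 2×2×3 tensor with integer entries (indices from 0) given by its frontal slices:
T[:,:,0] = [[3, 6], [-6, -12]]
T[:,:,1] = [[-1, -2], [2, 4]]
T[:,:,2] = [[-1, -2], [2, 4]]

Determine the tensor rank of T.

1

Lower bound: T ≠ 0 (e.g. T[0,0,0] = 3), so rank(T) ≥ 1.
Upper bound: if T = a ⊗ b ⊗ c then every fibre of T is a multiple of the corresponding factor, so read the factors off the fibres through the nonzero entry T[0,0,0] = 3.
The mode-1 fibre T[:,0,0] = [3, -6] gives a = [1, -2] (primitive direction); the mode-2 fibre T[0,:,0] = [3, 6] gives b = [1, 2]; then c[k] = T[0,0,k] / (a[0]·b[0]) = [3, -1, -1] / 1 = [3, -1, -1].
Expanding [1, -2] ⊗ [1, 2] ⊗ [3, -1, -1] reproduces all 12 entries of T, so T = [1, -2] ⊗ [1, 2] ⊗ [3, -1, -1] and rank(T) ≤ 1.
These bounds meet, so rank(T) = 1.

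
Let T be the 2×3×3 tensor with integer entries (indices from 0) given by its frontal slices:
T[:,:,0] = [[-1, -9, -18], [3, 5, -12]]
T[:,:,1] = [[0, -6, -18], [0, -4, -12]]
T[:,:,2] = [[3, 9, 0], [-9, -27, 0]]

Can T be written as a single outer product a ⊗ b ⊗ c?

No

The mode-1 unfolding of T (rows indexed by i, columns by (j,k) = (0,0), (0,1), (0,2), (1,0), (1,1), (1,2), (2,0), (2,1), (2,2)) is [[-1, 0, 3, -9, -6, 9, -18, -18, 0], [3, 0, -9, 5, -4, -27, -12, -12, 0]].
There the 2×2 minor on rows i ∈ {0, 1}, columns (j,k) ∈ {(0,0), (1,0)} is det [[-1, -9], [3, 5]] = 22 ≠ 0, so this unfolding has rank ≥ 2; CP rank is at least every unfolding rank, so rank(T) ≥ 2.
In particular rank(T) ≥ 2 > 1, so T is not rank-1.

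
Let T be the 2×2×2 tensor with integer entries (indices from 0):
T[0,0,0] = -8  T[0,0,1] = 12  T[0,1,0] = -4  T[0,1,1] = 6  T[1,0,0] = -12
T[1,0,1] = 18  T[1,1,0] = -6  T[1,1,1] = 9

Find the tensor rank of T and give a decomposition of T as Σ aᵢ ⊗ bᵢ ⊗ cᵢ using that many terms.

rank(T) = 1

Lower bound: T ≠ 0 (e.g. T[0,0,0] = -8), so rank(T) ≥ 1.
Upper bound: the mode-1 fibre T[:,0,0] = [-8, -12] gives a = [2, 3] (primitive direction); the mode-2 fibre T[0,:,0] = [-8, -4] gives b = [2, 1]; then c[k] = T[0,0,k] / (a[0]·b[0]) = [-8, 12] / 4 = [-2, 3].
Expanding [2, 3] ⊗ [2, 1] ⊗ [-2, 3] reproduces all 8 entries of T, so T = [2, 3] ⊗ [2, 1] ⊗ [-2, 3] and rank(T) ≤ 1.
These bounds meet, so rank(T) = 1.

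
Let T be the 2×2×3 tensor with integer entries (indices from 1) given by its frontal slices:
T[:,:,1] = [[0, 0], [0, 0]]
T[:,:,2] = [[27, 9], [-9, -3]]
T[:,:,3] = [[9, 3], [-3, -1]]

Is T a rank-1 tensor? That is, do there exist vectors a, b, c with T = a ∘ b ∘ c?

If T = a ∘ b ∘ c then every fibre of T is a multiple of the corresponding factor, so read the factors off the fibres through the nonzero entry T[1,1,2] = 27.
The mode-1 fibre T[:,1,2] = [27, -9] gives a = [3, -1] (primitive direction); the mode-2 fibre T[1,:,2] = [27, 9] gives b = [3, 1]; then c[k] = T[1,1,k] / (a[1]·b[1]) = [0, 27, 9] / 9 = [0, 3, 1].
Expanding [3, -1] ∘ [3, 1] ∘ [0, 3, 1] reproduces all 12 entries of T, so T = [3, -1] ∘ [3, 1] ∘ [0, 3, 1] and rank(T) ≤ 1.
Equivalently every frontal slice T[:,:,k] is c[k] times the rank-1 matrix [3, -1] ∘ [3, 1]. So T has rank 1 (it is nonzero).

Yes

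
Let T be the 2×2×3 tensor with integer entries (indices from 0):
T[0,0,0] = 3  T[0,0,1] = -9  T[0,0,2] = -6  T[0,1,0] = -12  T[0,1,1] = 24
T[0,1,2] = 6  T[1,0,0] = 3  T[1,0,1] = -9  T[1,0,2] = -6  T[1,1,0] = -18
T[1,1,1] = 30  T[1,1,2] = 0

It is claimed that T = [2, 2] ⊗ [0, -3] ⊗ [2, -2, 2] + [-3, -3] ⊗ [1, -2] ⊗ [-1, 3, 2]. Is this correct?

Reconstruct entry (0,1,0) from the claimed factors: Σₗ aₗ[0]bₗ[1]cₗ[0] = (2)·(-3)·(2) + (-3)·(-2)·(-1) = -18, but T[0,1,0] = -12. The claim is false.

No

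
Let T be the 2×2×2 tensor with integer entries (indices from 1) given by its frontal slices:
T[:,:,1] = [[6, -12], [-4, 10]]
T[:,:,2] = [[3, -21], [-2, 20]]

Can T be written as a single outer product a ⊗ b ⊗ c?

No

The mode-2 unfolding of T (rows indexed by j, columns by (i,k) = (1,1), (1,2), (2,1), (2,2)) is [[6, 3, -4, -2], [-12, -21, 10, 20]].
There the 2×2 minor on rows j ∈ {1, 2}, columns (i,k) ∈ {(1,1), (1,2)} is det [[6, 3], [-12, -21]] = -90 ≠ 0, so this unfolding has rank ≥ 2; CP rank is at least every unfolding rank, so rank(T) ≥ 2.
In particular rank(T) ≥ 2 > 1, so T is not rank-1.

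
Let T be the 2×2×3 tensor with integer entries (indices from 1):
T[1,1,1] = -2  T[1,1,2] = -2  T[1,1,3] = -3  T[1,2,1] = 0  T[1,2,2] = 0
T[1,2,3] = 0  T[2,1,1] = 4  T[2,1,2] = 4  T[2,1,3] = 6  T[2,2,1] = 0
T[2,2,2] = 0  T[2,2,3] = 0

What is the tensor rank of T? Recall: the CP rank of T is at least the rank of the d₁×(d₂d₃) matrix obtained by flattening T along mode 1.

Lower bound: T ≠ 0 (e.g. T[1,1,1] = -2), so rank(T) ≥ 1.
Upper bound: if T = a ⊗ b ⊗ c then every fibre of T is a multiple of the corresponding factor, so read the factors off the fibres through the nonzero entry T[1,1,1] = -2.
The mode-1 fibre T[:,1,1] = [-2, 4] gives a = (1, -2) (primitive direction); the mode-2 fibre T[1,:,1] = [-2, 0] gives b = (1, 0); then c[k] = T[1,1,k] / (a[1]·b[1]) = [-2, -2, -3] / 1 = (-2, -2, -3).
Expanding (1, -2) ⊗ (1, 0) ⊗ (-2, -2, -3) reproduces all 12 entries of T, so T = (1, -2) ⊗ (1, 0) ⊗ (-2, -2, -3) and rank(T) ≤ 1.
These bounds meet, so rank(T) = 1.

1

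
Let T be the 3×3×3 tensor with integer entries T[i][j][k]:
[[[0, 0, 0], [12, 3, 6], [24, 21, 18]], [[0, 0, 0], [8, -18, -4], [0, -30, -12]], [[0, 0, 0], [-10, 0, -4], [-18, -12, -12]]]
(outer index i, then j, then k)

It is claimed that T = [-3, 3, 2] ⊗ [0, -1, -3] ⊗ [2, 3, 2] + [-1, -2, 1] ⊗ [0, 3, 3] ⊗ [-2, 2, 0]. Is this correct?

No

Reconstruct entry (1,1,0) from the claimed factors: Σₗ aₗ[1]bₗ[1]cₗ[0] = (3)·(-1)·(2) + (-2)·(3)·(-2) = 6, but T[1,1,0] = 8. The claim is false.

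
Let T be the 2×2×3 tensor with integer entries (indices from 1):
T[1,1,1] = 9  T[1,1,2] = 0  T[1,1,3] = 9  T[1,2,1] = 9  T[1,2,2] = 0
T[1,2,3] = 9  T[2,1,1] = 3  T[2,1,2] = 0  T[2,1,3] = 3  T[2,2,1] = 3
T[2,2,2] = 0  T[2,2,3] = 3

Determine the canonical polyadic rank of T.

Lower bound: T ≠ 0 (e.g. T[1,1,1] = 9), so rank(T) ≥ 1.
Upper bound: if T = a ∘ b ∘ c then every fibre of T is a multiple of the corresponding factor, so read the factors off the fibres through the nonzero entry T[1,1,1] = 9.
The mode-1 fibre T[:,1,1] = [9, 3] gives a = [3, 1] (primitive direction); the mode-2 fibre T[1,:,1] = [9, 9] gives b = [1, 1]; then c[k] = T[1,1,k] / (a[1]·b[1]) = [9, 0, 9] / 3 = [3, 0, 3].
Expanding [3, 1] ∘ [1, 1] ∘ [3, 0, 3] reproduces all 12 entries of T, so T = [3, 1] ∘ [1, 1] ∘ [3, 0, 3] and rank(T) ≤ 1.
These bounds meet, so rank(T) = 1.
Check entry T[1,2,1] = 9: (3)·(1)·(3) = 9.

1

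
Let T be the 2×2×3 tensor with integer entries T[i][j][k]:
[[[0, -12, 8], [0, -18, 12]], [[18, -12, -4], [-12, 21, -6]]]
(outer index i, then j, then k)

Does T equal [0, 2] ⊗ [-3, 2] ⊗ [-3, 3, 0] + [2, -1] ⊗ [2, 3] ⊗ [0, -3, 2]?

Reconstruct entrywise from the claimed factors. For example, T[1,0,0] = 18 and Σₗ aₗ[1]bₗ[0]cₗ[0] = (2)·(-3)·(-3) + (-1)·(2)·(0) = 18; checking all 12 entries, every one matches. The claim holds.

Yes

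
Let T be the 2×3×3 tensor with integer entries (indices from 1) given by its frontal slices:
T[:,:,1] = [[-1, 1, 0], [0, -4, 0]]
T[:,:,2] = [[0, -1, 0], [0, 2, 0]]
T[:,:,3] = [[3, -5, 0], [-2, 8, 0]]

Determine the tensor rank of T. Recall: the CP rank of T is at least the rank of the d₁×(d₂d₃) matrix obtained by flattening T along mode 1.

Lower bound: the mode-3 unfolding of T (rows indexed by k, columns by (i,j) = (1,1), (1,2), (1,3), (2,1), (2,2), (2,3)) is [[-1, 1, 0, 0, -4, 0], [0, -1, 0, 0, 2, 0], [3, -5, 0, -2, 8, 0]].
There the 3×3 minor on rows k ∈ {1, 2, 3}, columns (i,j) ∈ {(1,1), (1,2), (2,1)} is det [[-1, 1, 0], [0, -1, 0], [3, -5, -2]] = -2 ≠ 0, so this unfolding has rank ≥ 3; CP rank is at least every unfolding rank, so rank(T) ≥ 3. (Flattening ranks never certify an upper bound on CP rank; for that we must actually write T with 3 rank-1 terms.)
Upper bound: T is a sum of 3 rank-1 terms, T = [1, -2] (x) [0, 1, 0] (x) [2, -1, -2] + [1, -1] (x) [1, -2, 0] (x) [0, 0, 2] + [1, 0] (x) [1, 1, 0] (x) [-1, 0, 1] (one valid choice — decompositions are not unique — normalised so each a, b is primitive with positive first nonzero entry; check it by expanding all entries), so rank(T) ≤ 3.
These bounds meet, so rank(T) = 3.
Check entry T[1,3,3] = 0: (1)·(0)·(-2) + (1)·(0)·(2) + (1)·(0)·(1) = 0.

3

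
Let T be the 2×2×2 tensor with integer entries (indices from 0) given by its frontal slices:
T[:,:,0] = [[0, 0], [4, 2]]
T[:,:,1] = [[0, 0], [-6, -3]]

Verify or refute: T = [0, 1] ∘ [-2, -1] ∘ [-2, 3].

Yes

Reconstruct entrywise from the claimed factors. For example, T[1,0,0] = 4 and Σₗ aₗ[1]bₗ[0]cₗ[0] = (1)·(-2)·(-2) = 4; checking all 8 entries, every one matches. The claim holds.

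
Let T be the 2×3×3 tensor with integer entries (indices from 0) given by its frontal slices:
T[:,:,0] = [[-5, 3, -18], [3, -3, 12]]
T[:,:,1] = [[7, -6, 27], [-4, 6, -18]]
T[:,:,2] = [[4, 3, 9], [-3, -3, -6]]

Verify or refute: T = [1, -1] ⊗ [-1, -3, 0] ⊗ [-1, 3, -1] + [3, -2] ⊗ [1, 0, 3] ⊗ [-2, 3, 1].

Reconstruct entry (0,0,1) from the claimed factors: Σₗ aₗ[0]bₗ[0]cₗ[1] = (1)·(-1)·(3) + (3)·(1)·(3) = 6, but T[0,0,1] = 7. The claim is false.

No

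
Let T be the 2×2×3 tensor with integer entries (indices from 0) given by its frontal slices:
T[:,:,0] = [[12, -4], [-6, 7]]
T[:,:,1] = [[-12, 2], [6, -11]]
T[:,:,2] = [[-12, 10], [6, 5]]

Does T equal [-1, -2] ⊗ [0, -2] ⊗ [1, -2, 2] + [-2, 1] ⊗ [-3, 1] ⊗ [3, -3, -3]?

Reconstruct entry (0,0,0) from the claimed factors: Σₗ aₗ[0]bₗ[0]cₗ[0] = (-1)·(0)·(1) + (-2)·(-3)·(3) = 18, but T[0,0,0] = 12. The claim is false.

No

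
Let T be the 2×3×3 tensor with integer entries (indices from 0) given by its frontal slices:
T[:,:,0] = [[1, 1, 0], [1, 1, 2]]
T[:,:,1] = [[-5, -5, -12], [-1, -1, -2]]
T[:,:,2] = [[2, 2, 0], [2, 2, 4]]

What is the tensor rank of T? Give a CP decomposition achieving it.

Lower bound: the mode-3 unfolding of T (rows indexed by k, columns by (i,j) = (0,0), (0,1), (0,2), (1,0), (1,1), (1,2)) is [[1, 1, 0, 1, 1, 2], [-5, -5, -12, -1, -1, -2], [2, 2, 0, 2, 2, 4]].
There the 2×2 minor on rows k ∈ {0, 1}, columns (i,j) ∈ {(0,0), (0,2)} is det [[1, 0], [-5, -12]] = -12 ≠ 0, so this unfolding has rank ≥ 2; CP rank is at least every unfolding rank, so rank(T) ≥ 2. (Unfolding ranks only ever bound the CP rank from below — rank(T) can be strictly larger than all of them — so the matching upper bound has to come from an explicit 2-term decomposition.)
Upper bound — finding two terms. Write S_k = T[:,:,k] for the frontal slices: S₀ = [[1, 1, 0], [1, 1, 2]], S₁ = [[-5, -5, -12], [-1, -1, -2]], S₂ = [[2, 2, 0], [2, 2, 4]].
If T = a₁ ⊗ b₁ ⊗ c₁ + a₂ ⊗ b₂ ⊗ c₂ then each S_k = c₁[k]·a₁b₁ᵀ + c₂[k]·a₂b₂ᵀ. S₀ and S₁ are linearly independent, so a₁b₁ᵀ and a₂b₂ᵀ must span the same plane of matrices: they are the rank-1 matrices of the form x·S₀ + y·S₁.
The 2×2 minor of x·S₀ + y·S₁ on rows {0,1}, columns {0,2} is 2·x² − 2·y² = 2·(x − y)(x + y), vanishing at (x:y) = (1:1) and (1:-1).
M₁ = S₀ + S₁ = [[-4, -4, -12], [0, 0, 0]] = (-4)·[1, 0][1, 1, 3]ᵀ and M₂ = S₀ − S₁ = [[6, 6, 12], [2, 2, 4]] = 2·[3, 1][1, 1, 2]ᵀ, so take a₁ = [1, 0], b₁ = [1, 1, 3], a₂ = [3, 1], b₂ = [1, 1, 2].
Each slice is an integer combination of E₁ = a₁b₁ᵀ and E₂ = a₂b₂ᵀ: S₀ = −2·E₁ + E₂, S₁ = −2·E₁ − E₂, S₂ = −4·E₁ + 2·E₂; reading off coefficients, c₁ = [-2, -2, -4] and c₂ = [1, -1, 2].
Hence T = [1, 0] ⊗ [1, 1, 3] ⊗ [-2, -2, -4] + [3, 1] ⊗ [1, 1, 2] ⊗ [1, -1, 2], so rank(T) ≤ 2.
These bounds meet, so rank(T) = 2.
Check entry T[0,2,0] = 0: (1)·(3)·(-2) + (3)·(2)·(1) = 0.

rank(T) = 2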